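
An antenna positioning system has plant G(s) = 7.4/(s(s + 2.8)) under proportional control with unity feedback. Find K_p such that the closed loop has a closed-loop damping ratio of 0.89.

Closed-loop characteristic equation: s² + 2.8s + K_p·7.4 = 0.
So ω_n = √(7.4K_p) and 2ζω_n = 2.8, giving ζ = 2.8/(2√(7.4K_p)).
Setting ζ = 0.89: √(7.4K_p) = 2.8/(2·0.89) = 1.573, so K_p = 2.474/7.4 = 0.334.

K_p = 0.334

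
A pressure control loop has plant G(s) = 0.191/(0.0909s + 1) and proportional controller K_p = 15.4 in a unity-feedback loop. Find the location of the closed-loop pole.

s = -43.36

Closed loop: T(s) = K_p·G/(1+K_p·G) = 2.941/(0.0909s + 1 + 2.941), with pole at s = −(1 + 2.941)/0.0909 = −43.36.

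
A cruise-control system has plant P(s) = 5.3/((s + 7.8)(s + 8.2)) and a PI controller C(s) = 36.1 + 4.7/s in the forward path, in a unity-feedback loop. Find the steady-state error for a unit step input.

0

The open loop C(s)P(s) has a pole at the origin (type 1), so the static position error constant is infinite and e_ss = 1/(1+∞) = 0.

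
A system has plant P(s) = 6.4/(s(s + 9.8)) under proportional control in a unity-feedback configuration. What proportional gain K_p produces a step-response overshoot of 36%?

K_p = 39.2

From %OS = 100·exp(−πζ/√(1−ζ²)) = 36%, ζ = −ln(0.36)/√(π²+ln²(0.36)) = 0.3093.
Characteristic equation s² + 9.8s + 6.4K_p = 0 gives ζ = 9.8/(2√(6.4K_p)).
Setting ζ = 0.3093: √(6.4K_p) = 9.8/(2·0.3093) = 15.84, so K_p = 251/6.4 = 39.2.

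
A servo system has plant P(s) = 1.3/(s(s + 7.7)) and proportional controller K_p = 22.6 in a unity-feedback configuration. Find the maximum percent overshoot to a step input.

From 1 + K_pP(s) = 0: s² + 7.7s + 29.38 = 0 ⇒ ω_n = 5.42, ζ = 0.7103.
%OS = 100·exp(−πζ/√(1−ζ²)) = 100·exp(−π·0.7103/√0.4955) = 4.2%.

4.2%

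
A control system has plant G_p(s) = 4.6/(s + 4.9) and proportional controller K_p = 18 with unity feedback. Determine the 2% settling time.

T_s ≈ 0.0456 s

Closed-loop transfer function: T(s) = K_p·G_p(s)/(1 + K_p·G_p(s)) = 82.8/(s + 4.9 + 82.8) = 82.8/(s + 87.7).
Time constant τ = 1/87.7 = 0.0114 s, so the 2% settling time is about 4τ = 0.0456 s.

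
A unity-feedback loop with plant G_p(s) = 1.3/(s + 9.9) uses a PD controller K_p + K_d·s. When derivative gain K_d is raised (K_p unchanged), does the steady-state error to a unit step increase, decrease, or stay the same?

unchanged

K_d affects only the transient (the s-coefficient); the DC loop gain, and hence e_ss, depends only on K_p.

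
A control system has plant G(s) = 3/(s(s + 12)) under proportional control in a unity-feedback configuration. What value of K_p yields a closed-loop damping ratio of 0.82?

Closed-loop characteristic equation: s² + 12s + K_p·3 = 0.
So ω_n = √(3K_p) and 2ζω_n = 12, giving ζ = 12/(2√(3K_p)).
Setting ζ = 0.82: √(3K_p) = 12/(2·0.82) = 7.317, so K_p = 53.54/3 = 17.8.

K_p = 17.8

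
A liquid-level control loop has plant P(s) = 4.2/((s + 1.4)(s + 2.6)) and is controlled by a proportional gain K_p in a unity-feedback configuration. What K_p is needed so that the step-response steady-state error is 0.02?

For a type-0 loop with proportional control, e_ss = 1/(1 + K_p·P(0)).
P(0) = 1.154. Require 1/(1 + K_p·1.154) = 0.02, so 1 + 1.154·K_p = 50.
K_p = (50 − 1)/1.154 = 42.5.

K_p = 42.5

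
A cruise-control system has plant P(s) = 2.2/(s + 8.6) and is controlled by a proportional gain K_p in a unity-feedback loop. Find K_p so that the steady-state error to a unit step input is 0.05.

K_p = 74.3

The loop is type 0, so e_ss(step) = 1/(1 + K_pos) with K_pos = K_p·P(0).
P(0) = 0.2558. Require 1/(1 + K_p·0.2558) = 0.05, so 1 + 0.2558·K_p = 20.
K_p = (20 − 1)/0.2558 = 74.3.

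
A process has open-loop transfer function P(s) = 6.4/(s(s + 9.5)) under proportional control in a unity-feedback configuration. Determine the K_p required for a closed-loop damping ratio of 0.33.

Closed-loop characteristic equation: s² + 9.5s + K_p·6.4 = 0.
So ω_n = √(6.4K_p) and 2ζω_n = 9.5, giving ζ = 9.5/(2√(6.4K_p)).
Setting ζ = 0.33: √(6.4K_p) = 9.5/(2·0.33) = 14.39, so K_p = 207.2/6.4 = 32.4.

K_p = 32.4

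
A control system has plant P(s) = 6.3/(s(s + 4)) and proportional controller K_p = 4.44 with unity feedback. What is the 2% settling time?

The closed-loop denominator s² + 4s + 27.97 gives ω_n = √27.97 = 5.289 and ζ = 4/(2ω_n) = 0.3782.
2% settling time T_s ≈ 4/(ζω_n) = 4/2 = 2 s.

T_s ≈ 2 s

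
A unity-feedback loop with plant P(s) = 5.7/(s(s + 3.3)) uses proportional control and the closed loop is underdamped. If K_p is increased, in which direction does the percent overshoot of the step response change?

ζ = 3.3/(2√(5.7K_p)) decreases as K_p grows; lower damping means more overshoot.

increase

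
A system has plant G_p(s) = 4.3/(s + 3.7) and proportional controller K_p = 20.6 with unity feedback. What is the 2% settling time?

T_s ≈ 0.0433 s

Closed-loop transfer function: T(s) = K_p·G_p(s)/(1 + K_p·G_p(s)) = 88.58/(s + 3.7 + 88.58) = 88.58/(s + 92.28).
Time constant τ = 1/92.28 = 0.01084 s, so the 2% settling time is about 4τ = 0.0433 s.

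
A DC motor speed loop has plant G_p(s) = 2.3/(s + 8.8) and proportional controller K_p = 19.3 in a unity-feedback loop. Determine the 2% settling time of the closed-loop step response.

Closed-loop transfer function: T(s) = K_p·G_p(s)/(1 + K_p·G_p(s)) = 44.39/(s + 8.8 + 44.39) = 44.39/(s + 53.19).
Time constant τ = 1/53.19 = 0.0188 s, so the 2% settling time is about 4τ = 0.0752 s.

T_s ≈ 0.0752 s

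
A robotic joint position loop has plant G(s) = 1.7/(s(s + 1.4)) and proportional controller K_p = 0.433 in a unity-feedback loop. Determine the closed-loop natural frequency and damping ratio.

ω_n = 0.858 rad/s, ζ = 0.816

1 + K_p·G(s) = 0 gives s² + 1.4s + 0.7361 = 0.
Matching s² + 2ζω_n s + ω_n²: ω_n = √0.7361 = 0.858 rad/s and 2ζω_n = 1.4, so ζ = 1.4/(2·0.858) = 0.816.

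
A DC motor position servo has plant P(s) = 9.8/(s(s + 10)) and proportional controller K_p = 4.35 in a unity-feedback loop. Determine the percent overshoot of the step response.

Closed-loop characteristic equation: s² + 10s + 42.63 = 0, so ω_n = 6.529 rad/s and ζ = 10/(2·6.529) = 0.7658.
%OS = 100·exp(−πζ/√(1−ζ²)) = 100·exp(−π·0.7658/√0.4136) = 2.37%.

2.37%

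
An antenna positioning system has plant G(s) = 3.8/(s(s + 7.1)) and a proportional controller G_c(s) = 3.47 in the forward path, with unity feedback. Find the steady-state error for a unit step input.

The open loop G_c(s)G(s) has a pole at the origin (type 1), so the static position error constant is infinite and e_ss = 1/(1+∞) = 0.

0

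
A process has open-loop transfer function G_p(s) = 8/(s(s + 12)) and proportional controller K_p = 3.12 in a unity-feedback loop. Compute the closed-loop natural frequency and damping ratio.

ω_n = 5 rad/s, ζ = 1.2

The closed-loop denominator is s(s+12) + 3.12·8 = s² + 12s + 24.96.
Matching s² + 2ζω_n s + ω_n²: ω_n = √24.96 = 4.996 rad/s and 2ζω_n = 12, so ζ = 12/(2·4.996) = 1.2.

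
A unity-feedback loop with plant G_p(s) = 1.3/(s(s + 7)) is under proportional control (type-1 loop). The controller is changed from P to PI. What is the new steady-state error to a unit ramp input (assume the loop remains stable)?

0

The integrator raises the loop to type 2, so K_v → ∞ and e_ss to a ramp is zero.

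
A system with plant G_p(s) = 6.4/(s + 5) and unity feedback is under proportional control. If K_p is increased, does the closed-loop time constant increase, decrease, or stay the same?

Closed-loop pole is at s = −(5+K_p·6.4); larger K_p moves it further left, so τ = 1/(5+K_p·6.4) decreases.

decrease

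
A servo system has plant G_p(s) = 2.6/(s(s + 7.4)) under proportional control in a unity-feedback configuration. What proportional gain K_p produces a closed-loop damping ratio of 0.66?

K_p = 12.1

Closed-loop characteristic equation: s² + 7.4s + K_p·2.6 = 0.
So ω_n = √(2.6K_p) and 2ζω_n = 7.4, giving ζ = 7.4/(2√(2.6K_p)).
Setting ζ = 0.66: √(2.6K_p) = 7.4/(2·0.66) = 5.606, so K_p = 31.43/2.6 = 12.1.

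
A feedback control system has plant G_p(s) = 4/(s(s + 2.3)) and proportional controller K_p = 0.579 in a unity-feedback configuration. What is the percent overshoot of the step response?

The closed-loop denominator s² + 2.3s + 2.316 gives ω_n = √2.316 = 1.522 and ζ = 2.3/(2ω_n) = 0.7557.
%OS = 100·exp(−πζ/√(1−ζ²)) = 100·exp(−π·0.7557/√0.429) = 2.67%.

2.67%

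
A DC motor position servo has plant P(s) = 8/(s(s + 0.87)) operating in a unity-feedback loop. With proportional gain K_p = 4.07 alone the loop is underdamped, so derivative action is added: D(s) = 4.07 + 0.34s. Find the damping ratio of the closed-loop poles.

ζ = 0.315

Forward path: (4.07 + 0.34s)·8/(s(s+0.87)). The closed-loop characteristic equation is s² + (0.87 + 8·0.34)s + 8·4.07 = 0.
That is s² + 3.59s + 32.56 = 0, so ω_n = 5.706 rad/s and ζ = 3.59/(2·5.706) = 0.3146.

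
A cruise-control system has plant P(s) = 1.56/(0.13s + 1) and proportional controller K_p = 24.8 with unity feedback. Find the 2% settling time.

T_s ≈ 0.0131 s

Closed loop: T(s) = K_p·P/(1+K_p·P) = 38.69/(0.13s + 1 + 38.69), with pole at s = −(1 + 38.69)/0.13 = −305.3.
τ = 1/305.3 = 0.003276 s, so 2% settling time ≈ 4τ = 0.0131 s.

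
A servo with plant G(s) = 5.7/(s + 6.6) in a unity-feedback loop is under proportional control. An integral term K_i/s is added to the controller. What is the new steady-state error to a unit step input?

0

Adding integral action puts a pole at s = 0 in the forward path, raising the system type to 1; a type-1 loop has zero steady-state error to a step.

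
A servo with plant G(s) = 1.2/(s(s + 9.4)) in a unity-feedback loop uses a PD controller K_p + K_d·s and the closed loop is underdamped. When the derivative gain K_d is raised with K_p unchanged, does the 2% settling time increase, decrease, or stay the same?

Characteristic equation s² + (9.4 + 1.2K_d)s + 1.2K_p = 0: raising K_d increases ζω_n = (9.4+1.2K_d)/2 while the loop stays underdamped, so T_s ≈ 4/(ζω_n) decreases.

decrease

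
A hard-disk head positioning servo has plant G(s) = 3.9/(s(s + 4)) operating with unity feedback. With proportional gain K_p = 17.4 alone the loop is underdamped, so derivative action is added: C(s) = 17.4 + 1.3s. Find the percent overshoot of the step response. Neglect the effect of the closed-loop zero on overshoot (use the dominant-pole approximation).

12.6%

Forward path: (17.4 + 1.3s)·3.9/(s(s+4)). The closed-loop characteristic equation is s² + (4 + 3.9·1.3)s + 3.9·17.4 = 0.
That is s² + 9.07s + 67.86 = 0, so ω_n = 8.238 rad/s and ζ = 9.07/(2·8.238) = 0.5505.
%OS = 100·exp(−πζ/√(1−ζ²)) = 12.6%.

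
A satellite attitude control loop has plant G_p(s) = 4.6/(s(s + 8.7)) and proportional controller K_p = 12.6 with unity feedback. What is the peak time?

T_p = 0.503 s

The closed-loop denominator s² + 8.7s + 57.96 gives ω_n = √57.96 = 7.613 and ζ = 8.7/(2ω_n) = 0.5714.
Damped frequency ω_d = ω_n√(1−ζ²) = 6.248 rad/s, so peak time T_p = π/ω_d = 0.503 s.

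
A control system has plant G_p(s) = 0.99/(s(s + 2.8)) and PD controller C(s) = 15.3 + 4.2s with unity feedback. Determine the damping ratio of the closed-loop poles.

Forward path: (15.3 + 4.2s)·0.99/(s(s+2.8)). The closed-loop characteristic equation is s² + (2.8 + 0.99·4.2)s + 0.99·15.3 = 0.
That is s² + 6.958s + 15.15 = 0, so ω_n = 3.892 rad/s and ζ = 6.958/(2·3.892) = 0.8939.

ζ = 0.894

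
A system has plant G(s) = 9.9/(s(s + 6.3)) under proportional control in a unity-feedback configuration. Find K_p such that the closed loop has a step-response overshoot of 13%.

K_p = 3.38

From %OS = 100·exp(−πζ/√(1−ζ²)) = 13%, ζ = −ln(0.13)/√(π²+ln²(0.13)) = 0.5446.
Characteristic equation s² + 6.3s + 9.9K_p = 0 gives ζ = 6.3/(2√(9.9K_p)).
Setting ζ = 0.5446: √(9.9K_p) = 6.3/(2·0.5446) = 5.784, so K_p = 33.45/9.9 = 3.38.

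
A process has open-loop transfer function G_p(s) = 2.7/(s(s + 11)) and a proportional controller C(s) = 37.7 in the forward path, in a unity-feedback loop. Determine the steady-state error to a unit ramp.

The loop has one pole at the origin (type 1). Velocity error constant K_v = lim_{s→0} s·C(s)G_p(s) = 37.7·2.7/11 = 9.254.
Steady-state error to a unit ramp: e_ss = 1/K_v = 0.108.

0.108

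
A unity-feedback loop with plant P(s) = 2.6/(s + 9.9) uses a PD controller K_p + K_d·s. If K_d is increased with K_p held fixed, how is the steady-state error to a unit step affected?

At s = 0 the derivative term contributes nothing: C(0) = K_p regardless of K_d, so K_pos = K_p·P(0) and e_ss are unchanged.

unchanged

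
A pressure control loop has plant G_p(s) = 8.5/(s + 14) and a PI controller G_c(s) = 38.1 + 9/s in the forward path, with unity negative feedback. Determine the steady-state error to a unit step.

0

The open loop G_c(s)G_p(s) has a pole at the origin (type 1), so the static position error constant is infinite and e_ss = 1/(1+∞) = 0.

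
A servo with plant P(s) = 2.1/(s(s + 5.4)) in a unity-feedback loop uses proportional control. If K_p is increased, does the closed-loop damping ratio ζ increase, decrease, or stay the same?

ζ = 5.4/(2√(2.1K_p)); increasing K_p raises the denominator, so ζ falls.

decrease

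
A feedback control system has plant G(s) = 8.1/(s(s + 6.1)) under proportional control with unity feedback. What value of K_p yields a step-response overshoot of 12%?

From %OS = 100·exp(−πζ/√(1−ζ²)) = 12%, ζ = −ln(0.12)/√(π²+ln²(0.12)) = 0.5594.
Characteristic equation s² + 6.1s + 8.1K_p = 0 gives ζ = 6.1/(2√(8.1K_p)).
Setting ζ = 0.5594: √(8.1K_p) = 6.1/(2·0.5594) = 5.452, so K_p = 29.73/8.1 = 3.67.

K_p = 3.67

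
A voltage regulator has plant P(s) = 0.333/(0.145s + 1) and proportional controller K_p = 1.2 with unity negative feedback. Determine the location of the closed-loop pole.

s = -9.652

Closed loop: T(s) = K_p·P/(1+K_p·P) = 0.3996/(0.145s + 1 + 0.3996), with pole at s = −(1 + 0.3996)/0.145 = −9.652.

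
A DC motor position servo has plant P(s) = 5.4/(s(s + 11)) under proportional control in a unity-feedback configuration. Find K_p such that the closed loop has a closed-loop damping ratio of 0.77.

Closed-loop characteristic equation: s² + 11s + K_p·5.4 = 0.
So ω_n = √(5.4K_p) and 2ζω_n = 11, giving ζ = 11/(2√(5.4K_p)).
Setting ζ = 0.77: √(5.4K_p) = 11/(2·0.77) = 7.143, so K_p = 51.02/5.4 = 9.45.

K_p = 9.45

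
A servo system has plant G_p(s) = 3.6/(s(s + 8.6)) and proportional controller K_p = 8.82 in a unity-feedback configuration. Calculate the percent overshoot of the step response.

From 1 + K_pG_p(s) = 0: s² + 8.6s + 31.75 = 0 ⇒ ω_n = 5.635, ζ = 0.7631.
%OS = 100·exp(−πζ/√(1−ζ²)) = 100·exp(−π·0.7631/√0.4177) = 2.45%.

2.45%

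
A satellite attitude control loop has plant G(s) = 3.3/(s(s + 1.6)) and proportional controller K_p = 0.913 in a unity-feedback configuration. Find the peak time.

The closed-loop denominator s² + 1.6s + 3.013 gives ω_n = √3.013 = 1.736 and ζ = 1.6/(2ω_n) = 0.4609.
Damped frequency ω_d = ω_n√(1−ζ²) = 1.54 rad/s, so peak time T_p = π/ω_d = 2.04 s.

T_p = 2.04 s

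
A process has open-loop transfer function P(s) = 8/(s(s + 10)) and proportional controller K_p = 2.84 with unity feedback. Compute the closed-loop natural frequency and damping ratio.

1 + K_p·P(s) = 0 gives s² + 10s + 22.72 = 0.
Matching s² + 2ζω_n s + ω_n²: ω_n = √22.72 = 4.767 rad/s and 2ζω_n = 10, so ζ = 10/(2·4.767) = 1.05.

ω_n = 4.77 rad/s, ζ = 1.05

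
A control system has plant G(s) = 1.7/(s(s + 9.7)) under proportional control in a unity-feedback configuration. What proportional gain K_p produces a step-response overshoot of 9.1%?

From %OS = 100·exp(−πζ/√(1−ζ²)) = 9.1%, ζ = −ln(0.091)/√(π²+ln²(0.091)) = 0.6066.
Characteristic equation s² + 9.7s + 1.7K_p = 0 gives ζ = 9.7/(2√(1.7K_p)).
Setting ζ = 0.6066: √(1.7K_p) = 9.7/(2·0.6066) = 7.996, so K_p = 63.93/1.7 = 37.6.

K_p = 37.6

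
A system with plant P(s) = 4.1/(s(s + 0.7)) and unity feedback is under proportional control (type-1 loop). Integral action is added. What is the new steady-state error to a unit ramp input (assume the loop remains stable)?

The integrator raises the loop to type 2, so K_v → ∞ and e_ss to a ramp is zero.

0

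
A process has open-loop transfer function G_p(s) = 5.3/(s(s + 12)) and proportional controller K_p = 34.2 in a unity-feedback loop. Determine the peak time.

T_p = 0.261 s

Closed-loop characteristic equation: s² + 12s + 181.3 = 0, so ω_n = 13.46 rad/s and ζ = 12/(2·13.46) = 0.4457.
Damped frequency ω_d = ω_n√(1−ζ²) = 12.05 rad/s, so peak time T_p = π/ω_d = 0.261 s.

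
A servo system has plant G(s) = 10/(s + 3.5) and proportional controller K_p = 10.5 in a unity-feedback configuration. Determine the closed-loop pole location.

s = -108.5

Closed-loop transfer function: T(s) = K_p·G(s)/(1 + K_p·G(s)) = 105/(s + 3.5 + 105) = 105/(s + 108.5).
The closed-loop pole is at s = −108.5.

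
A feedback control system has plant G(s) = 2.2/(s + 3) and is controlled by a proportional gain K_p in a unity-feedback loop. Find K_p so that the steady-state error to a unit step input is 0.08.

K_p = 15.7

Steady-state error for a unit step on this type-0 loop is 1/(1 + K_p·G(0)).
G(0) = 0.7333. Require 1/(1 + K_p·0.7333) = 0.08, so 1 + 0.7333·K_p = 12.5.
K_p = (12.5 − 1)/0.7333 = 15.7.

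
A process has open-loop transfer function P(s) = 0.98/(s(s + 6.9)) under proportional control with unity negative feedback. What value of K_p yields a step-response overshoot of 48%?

From %OS = 100·exp(−πζ/√(1−ζ²)) = 48%, ζ = −ln(0.48)/√(π²+ln²(0.48)) = 0.2275.
Characteristic equation s² + 6.9s + 0.98K_p = 0 gives ζ = 6.9/(2√(0.98K_p)).
Setting ζ = 0.2275: √(0.98K_p) = 6.9/(2·0.2275) = 15.16, so K_p = 230/0.98 = 235.

K_p = 235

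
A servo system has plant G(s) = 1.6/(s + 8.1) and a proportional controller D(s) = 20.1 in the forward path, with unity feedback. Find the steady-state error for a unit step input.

0.201

The loop is type 0. Static position error constant K_pos = D(0)·G(0) = 20.1·0.1975 = 3.97.
Steady-state error to a unit step: e_ss = 1/(1+K_pos) = 1/4.97 = 0.201.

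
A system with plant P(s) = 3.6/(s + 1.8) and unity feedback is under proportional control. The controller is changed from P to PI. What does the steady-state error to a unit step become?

0

The integrator makes K_pos = lim_{s→0} C(s)G(s) infinite, so e_ss = 1/(1+K_pos) = 0.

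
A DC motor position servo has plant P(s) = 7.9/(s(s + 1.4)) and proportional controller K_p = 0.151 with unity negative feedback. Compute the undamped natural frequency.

With unity feedback the closed-loop characteristic equation is s² + 1.4s + 0.151·7.9 = s² + 1.4s + 1.193 = 0.
Matching s² + 2ζω_n s + ω_n²: ω_n = √1.193 = 1.092 rad/s and 2ζω_n = 1.4, so ζ = 1.4/(2·1.092) = 0.641.

ω_n = 1.09 rad/s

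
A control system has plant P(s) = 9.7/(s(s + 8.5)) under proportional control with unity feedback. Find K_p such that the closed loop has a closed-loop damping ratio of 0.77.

K_p = 3.14

Closed-loop characteristic equation: s² + 8.5s + K_p·9.7 = 0.
So ω_n = √(9.7K_p) and 2ζω_n = 8.5, giving ζ = 8.5/(2√(9.7K_p)).
Setting ζ = 0.77: √(9.7K_p) = 8.5/(2·0.77) = 5.519, so K_p = 30.46/9.7 = 3.14.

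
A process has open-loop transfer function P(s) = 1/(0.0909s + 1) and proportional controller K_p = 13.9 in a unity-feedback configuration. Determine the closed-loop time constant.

τ = 0.0061 s

Closed loop: T(s) = K_p·P/(1+K_p·P) = 13.9/(0.0909s + 1 + 13.9), with pole at s = −(1 + 13.9)/0.0909 = −163.9.
Closed-loop time constant τ = 1/163.9 = 0.0061 s.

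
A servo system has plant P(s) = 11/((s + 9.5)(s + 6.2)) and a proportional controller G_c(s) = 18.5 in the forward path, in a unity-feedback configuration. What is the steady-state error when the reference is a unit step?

The loop is type 0. Static position error constant K_pos = G_c(0)·P(0) = 18.5·0.1868 = 3.455.
Steady-state error to a unit step: e_ss = 1/(1+K_pos) = 1/4.455 = 0.224.

0.224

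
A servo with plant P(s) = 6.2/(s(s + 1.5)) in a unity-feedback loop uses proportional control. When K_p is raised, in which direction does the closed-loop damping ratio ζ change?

ζ = 1.5/(2√(6.2K_p)); increasing K_p raises the denominator, so ζ falls.

decrease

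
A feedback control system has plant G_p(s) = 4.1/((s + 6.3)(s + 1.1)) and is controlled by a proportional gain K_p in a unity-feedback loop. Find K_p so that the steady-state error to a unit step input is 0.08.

K_p = 19.4

The loop is type 0, so e_ss(step) = 1/(1 + K_pos) with K_pos = K_p·G_p(0).
G_p(0) = 0.5916. Require 1/(1 + K_p·0.5916) = 0.08, so 1 + 0.5916·K_p = 12.5.
K_p = (12.5 − 1)/0.5916 = 19.4.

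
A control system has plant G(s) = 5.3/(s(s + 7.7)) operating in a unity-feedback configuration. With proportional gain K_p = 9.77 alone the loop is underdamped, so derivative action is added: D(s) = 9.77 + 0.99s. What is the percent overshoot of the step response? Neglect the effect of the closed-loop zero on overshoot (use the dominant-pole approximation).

0.155%

Forward path: (9.77 + 0.99s)·5.3/(s(s+7.7)). The closed-loop characteristic equation is s² + (7.7 + 5.3·0.99)s + 5.3·9.77 = 0.
That is s² + 12.95s + 51.78 = 0, so ω_n = 7.196 rad/s and ζ = 12.95/(2·7.196) = 0.8996.
%OS = 100·exp(−πζ/√(1−ζ²)) = 0.155%.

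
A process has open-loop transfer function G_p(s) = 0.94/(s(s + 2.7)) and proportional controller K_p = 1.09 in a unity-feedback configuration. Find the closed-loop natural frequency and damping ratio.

ω_n = 1.01 rad/s, ζ = 1.33

1 + K_p·G_p(s) = 0 gives s² + 2.7s + 1.025 = 0.
Matching s² + 2ζω_n s + ω_n²: ω_n = √1.025 = 1.012 rad/s and 2ζω_n = 2.7, so ζ = 2.7/(2·1.012) = 1.33.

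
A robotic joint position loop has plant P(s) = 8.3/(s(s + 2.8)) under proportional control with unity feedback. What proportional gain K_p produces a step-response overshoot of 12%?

K_p = 0.755

From %OS = 100·exp(−πζ/√(1−ζ²)) = 12%, ζ = −ln(0.12)/√(π²+ln²(0.12)) = 0.5594.
Characteristic equation s² + 2.8s + 8.3K_p = 0 gives ζ = 2.8/(2√(8.3K_p)).
Setting ζ = 0.5594: √(8.3K_p) = 2.8/(2·0.5594) = 2.503, so K_p = 6.263/8.3 = 0.755.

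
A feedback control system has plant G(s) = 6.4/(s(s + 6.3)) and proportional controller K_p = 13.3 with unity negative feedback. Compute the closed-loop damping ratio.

ζ = 0.341

With unity feedback the closed-loop characteristic equation is s² + 6.3s + 13.3·6.4 = s² + 6.3s + 85.12 = 0.
So ω_n² = 85.12 ⇒ ω_n = 9.226 rad/s, and ζ = 6.3/(2ω_n) = 0.341.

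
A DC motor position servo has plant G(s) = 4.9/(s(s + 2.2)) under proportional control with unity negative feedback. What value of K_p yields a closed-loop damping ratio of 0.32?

K_p = 2.41

Closed-loop characteristic equation: s² + 2.2s + K_p·4.9 = 0.
So ω_n = √(4.9K_p) and 2ζω_n = 2.2, giving ζ = 2.2/(2√(4.9K_p)).
Setting ζ = 0.32: √(4.9K_p) = 2.2/(2·0.32) = 3.438, so K_p = 11.82/4.9 = 2.41.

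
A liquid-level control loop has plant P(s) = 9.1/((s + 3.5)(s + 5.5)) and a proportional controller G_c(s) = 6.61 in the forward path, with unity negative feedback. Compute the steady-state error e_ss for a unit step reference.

0.242

The loop is type 0. Static position error constant K_pos = G_c(0)·P(0) = 6.61·0.4727 = 3.125.
Steady-state error to a unit step: e_ss = 1/(1+K_pos) = 1/4.125 = 0.242.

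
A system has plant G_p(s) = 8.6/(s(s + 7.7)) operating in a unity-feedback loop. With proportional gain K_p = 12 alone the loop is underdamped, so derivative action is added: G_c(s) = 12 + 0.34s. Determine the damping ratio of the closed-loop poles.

ζ = 0.523

Forward path: (12 + 0.34s)·8.6/(s(s+7.7)). The closed-loop characteristic equation is s² + (7.7 + 8.6·0.34)s + 8.6·12 = 0.
That is s² + 10.62s + 103.2 = 0, so ω_n = 10.16 rad/s and ζ = 10.62/(2·10.16) = 0.5229.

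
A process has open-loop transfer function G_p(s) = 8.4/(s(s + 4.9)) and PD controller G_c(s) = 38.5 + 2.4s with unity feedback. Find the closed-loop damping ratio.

Forward path: (38.5 + 2.4s)·8.4/(s(s+4.9)). The closed-loop characteristic equation is s² + (4.9 + 8.4·2.4)s + 8.4·38.5 = 0.
That is s² + 25.06s + 323.4 = 0, so ω_n = 17.98 rad/s and ζ = 25.06/(2·17.98) = 0.6968.

ζ = 0.697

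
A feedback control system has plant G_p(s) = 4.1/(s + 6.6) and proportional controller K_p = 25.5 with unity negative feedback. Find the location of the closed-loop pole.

s = -111.1

Closed-loop transfer function: T(s) = K_p·G_p(s)/(1 + K_p·G_p(s)) = 104.5/(s + 6.6 + 104.5) = 104.5/(s + 111.1).
The closed-loop pole is at s = −111.1.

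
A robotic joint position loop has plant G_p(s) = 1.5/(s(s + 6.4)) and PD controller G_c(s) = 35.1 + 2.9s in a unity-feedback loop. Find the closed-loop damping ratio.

ζ = 0.741

Forward path: (35.1 + 2.9s)·1.5/(s(s+6.4)). The closed-loop characteristic equation is s² + (6.4 + 1.5·2.9)s + 1.5·35.1 = 0.
That is s² + 10.75s + 52.65 = 0, so ω_n = 7.256 rad/s and ζ = 10.75/(2·7.256) = 0.7408.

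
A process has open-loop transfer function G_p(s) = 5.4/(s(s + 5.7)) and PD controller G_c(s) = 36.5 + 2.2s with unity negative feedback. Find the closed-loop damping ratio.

ζ = 0.626

Forward path: (36.5 + 2.2s)·5.4/(s(s+5.7)). The closed-loop characteristic equation is s² + (5.7 + 5.4·2.2)s + 5.4·36.5 = 0.
That is s² + 17.58s + 197.1 = 0, so ω_n = 14.04 rad/s and ζ = 17.58/(2·14.04) = 0.6261.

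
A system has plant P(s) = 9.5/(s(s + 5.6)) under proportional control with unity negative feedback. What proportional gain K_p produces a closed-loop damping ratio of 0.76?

Closed-loop characteristic equation: s² + 5.6s + K_p·9.5 = 0.
So ω_n = √(9.5K_p) and 2ζω_n = 5.6, giving ζ = 5.6/(2√(9.5K_p)).
Setting ζ = 0.76: √(9.5K_p) = 5.6/(2·0.76) = 3.684, so K_p = 13.57/9.5 = 1.43.

K_p = 1.43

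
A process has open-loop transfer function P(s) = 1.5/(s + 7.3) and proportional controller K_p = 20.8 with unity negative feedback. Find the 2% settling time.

Closed-loop transfer function: T(s) = K_p·P(s)/(1 + K_p·P(s)) = 31.2/(s + 7.3 + 31.2) = 31.2/(s + 38.5).
Time constant τ = 1/38.5 = 0.02597 s, so the 2% settling time is about 4τ = 0.104 s.

T_s ≈ 0.104 s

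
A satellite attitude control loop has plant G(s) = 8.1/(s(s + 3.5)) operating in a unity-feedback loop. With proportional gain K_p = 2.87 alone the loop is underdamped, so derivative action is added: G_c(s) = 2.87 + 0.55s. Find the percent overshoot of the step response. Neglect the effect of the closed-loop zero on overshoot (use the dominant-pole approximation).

1.02%

Forward path: (2.87 + 0.55s)·8.1/(s(s+3.5)). The closed-loop characteristic equation is s² + (3.5 + 8.1·0.55)s + 8.1·2.87 = 0.
That is s² + 7.955s + 23.25 = 0, so ω_n = 4.822 rad/s and ζ = 7.955/(2·4.822) = 0.8249.
%OS = 100·exp(−πζ/√(1−ζ²)) = 1.02%.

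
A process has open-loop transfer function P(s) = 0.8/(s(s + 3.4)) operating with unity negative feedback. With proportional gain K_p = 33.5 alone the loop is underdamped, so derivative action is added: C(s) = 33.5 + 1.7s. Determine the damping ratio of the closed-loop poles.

ζ = 0.46

Forward path: (33.5 + 1.7s)·0.8/(s(s+3.4)). The closed-loop characteristic equation is s² + (3.4 + 0.8·1.7)s + 0.8·33.5 = 0.
That is s² + 4.76s + 26.8 = 0, so ω_n = 5.177 rad/s and ζ = 4.76/(2·5.177) = 0.4597.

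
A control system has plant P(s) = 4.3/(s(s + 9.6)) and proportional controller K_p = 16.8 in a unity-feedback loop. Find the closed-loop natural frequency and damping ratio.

ω_n = 8.5 rad/s, ζ = 0.565

The closed-loop denominator is s(s+9.6) + 16.8·4.3 = s² + 9.6s + 72.24.
Matching s² + 2ζω_n s + ω_n²: ω_n = √72.24 = 8.499 rad/s and 2ζω_n = 9.6, so ζ = 9.6/(2·8.499) = 0.565.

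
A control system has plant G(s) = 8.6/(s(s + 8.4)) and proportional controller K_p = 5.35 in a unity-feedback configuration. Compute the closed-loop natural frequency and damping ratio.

ω_n = 6.78 rad/s, ζ = 0.619

The closed-loop denominator is s(s+8.4) + 5.35·8.6 = s² + 8.4s + 46.01.
So ω_n² = 46.01 ⇒ ω_n = 6.783 rad/s, and ζ = 8.4/(2ω_n) = 0.619.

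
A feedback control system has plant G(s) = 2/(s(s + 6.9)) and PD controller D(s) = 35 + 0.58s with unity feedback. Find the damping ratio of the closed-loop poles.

ζ = 0.482

Forward path: (35 + 0.58s)·2/(s(s+6.9)). The closed-loop characteristic equation is s² + (6.9 + 2·0.58)s + 2·35 = 0.
That is s² + 8.06s + 70 = 0, so ω_n = 8.367 rad/s and ζ = 8.06/(2·8.367) = 0.4817.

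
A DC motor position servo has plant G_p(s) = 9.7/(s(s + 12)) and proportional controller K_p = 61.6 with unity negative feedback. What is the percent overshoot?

Closed-loop characteristic equation: s² + 12s + 597.5 = 0, so ω_n = 24.44 rad/s and ζ = 12/(2·24.44) = 0.2455.
%OS = 100·exp(−πζ/√(1−ζ²)) = 100·exp(−π·0.2455/√0.9398) = 45.1%.

45.1%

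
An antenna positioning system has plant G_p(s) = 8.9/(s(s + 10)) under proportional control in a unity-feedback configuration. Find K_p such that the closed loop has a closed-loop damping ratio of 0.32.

Closed-loop characteristic equation: s² + 10s + K_p·8.9 = 0.
So ω_n = √(8.9K_p) and 2ζω_n = 10, giving ζ = 10/(2√(8.9K_p)).
Setting ζ = 0.32: √(8.9K_p) = 10/(2·0.32) = 15.62, so K_p = 244.1/8.9 = 27.4.

K_p = 27.4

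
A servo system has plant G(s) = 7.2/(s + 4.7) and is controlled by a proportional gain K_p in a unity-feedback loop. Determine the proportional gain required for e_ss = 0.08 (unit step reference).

K_p = 7.51

The loop is type 0, so e_ss(step) = 1/(1 + K_pos) with K_pos = K_p·G(0).
G(0) = 1.532. Require 1/(1 + K_p·1.532) = 0.08, so 1 + 1.532·K_p = 12.5.
K_p = (12.5 − 1)/1.532 = 7.51.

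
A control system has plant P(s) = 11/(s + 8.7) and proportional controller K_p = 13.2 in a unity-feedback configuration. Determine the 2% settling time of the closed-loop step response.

Closed-loop transfer function: T(s) = K_p·P(s)/(1 + K_p·P(s)) = 145.2/(s + 8.7 + 145.2) = 145.2/(s + 153.9).
Time constant τ = 1/153.9 = 0.006498 s, so the 2% settling time is about 4τ = 0.026 s.

T_s ≈ 0.026 s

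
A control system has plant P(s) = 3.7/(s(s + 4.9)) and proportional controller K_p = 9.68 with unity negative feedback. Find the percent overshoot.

24.4%

The closed-loop denominator s² + 4.9s + 35.82 gives ω_n = √35.82 = 5.985 and ζ = 4.9/(2ω_n) = 0.4094.
%OS = 100·exp(−πζ/√(1−ζ²)) = 100·exp(−π·0.4094/√0.8324) = 24.4%.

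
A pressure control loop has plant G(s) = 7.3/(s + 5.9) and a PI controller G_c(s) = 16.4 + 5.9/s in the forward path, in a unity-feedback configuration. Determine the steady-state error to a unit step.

The open loop G_c(s)G(s) has a pole at the origin (type 1), so the static position error constant is infinite and e_ss = 1/(1+∞) = 0.

0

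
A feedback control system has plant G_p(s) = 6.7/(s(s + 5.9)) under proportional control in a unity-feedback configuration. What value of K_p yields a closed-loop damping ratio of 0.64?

Closed-loop characteristic equation: s² + 5.9s + K_p·6.7 = 0.
So ω_n = √(6.7K_p) and 2ζω_n = 5.9, giving ζ = 5.9/(2√(6.7K_p)).
Setting ζ = 0.64: √(6.7K_p) = 5.9/(2·0.64) = 4.609, so K_p = 21.25/6.7 = 3.17.

K_p = 3.17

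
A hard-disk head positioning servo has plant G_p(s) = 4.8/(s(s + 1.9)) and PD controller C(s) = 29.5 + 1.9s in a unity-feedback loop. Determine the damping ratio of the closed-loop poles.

Forward path: (29.5 + 1.9s)·4.8/(s(s+1.9)). The closed-loop characteristic equation is s² + (1.9 + 4.8·1.9)s + 4.8·29.5 = 0.
That is s² + 11.02s + 141.6 = 0, so ω_n = 11.9 rad/s and ζ = 11.02/(2·11.9) = 0.463.

ζ = 0.463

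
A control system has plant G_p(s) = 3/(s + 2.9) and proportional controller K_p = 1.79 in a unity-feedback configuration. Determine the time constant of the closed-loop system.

τ = 0.121 s

Closed-loop transfer function: T(s) = K_p·G_p(s)/(1 + K_p·G_p(s)) = 5.37/(s + 2.9 + 5.37) = 5.37/(s + 8.27).
Time constant τ = 1/8.27 = 0.121 s.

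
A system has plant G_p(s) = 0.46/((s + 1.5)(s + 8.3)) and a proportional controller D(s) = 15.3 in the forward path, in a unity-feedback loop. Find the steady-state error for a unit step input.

0.639

The loop is type 0. Static position error constant K_pos = D(0)·G_p(0) = 15.3·0.03695 = 0.5653.
Steady-state error to a unit step: e_ss = 1/(1+K_pos) = 1/1.565 = 0.639.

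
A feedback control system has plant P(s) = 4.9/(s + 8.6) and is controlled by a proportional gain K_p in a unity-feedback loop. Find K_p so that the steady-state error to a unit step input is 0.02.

Steady-state error for a unit step on this type-0 loop is 1/(1 + K_p·P(0)).
P(0) = 0.5698. Require 1/(1 + K_p·0.5698) = 0.02, so 1 + 0.5698·K_p = 50.
K_p = (50 − 1)/0.5698 = 86.

K_p = 86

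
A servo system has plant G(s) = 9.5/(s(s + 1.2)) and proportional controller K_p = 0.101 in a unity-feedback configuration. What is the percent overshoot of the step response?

8.76%

From 1 + K_pG(s) = 0: s² + 1.2s + 0.9595 = 0 ⇒ ω_n = 0.9795, ζ = 0.6125.
%OS = 100·exp(−πζ/√(1−ζ²)) = 100·exp(−π·0.6125/√0.6248) = 8.76%.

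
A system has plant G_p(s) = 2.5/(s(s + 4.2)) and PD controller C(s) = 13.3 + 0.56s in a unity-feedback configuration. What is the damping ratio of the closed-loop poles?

Forward path: (13.3 + 0.56s)·2.5/(s(s+4.2)). The closed-loop characteristic equation is s² + (4.2 + 2.5·0.56)s + 2.5·13.3 = 0.
That is s² + 5.6s + 33.25 = 0, so ω_n = 5.766 rad/s and ζ = 5.6/(2·5.766) = 0.4856.

ζ = 0.486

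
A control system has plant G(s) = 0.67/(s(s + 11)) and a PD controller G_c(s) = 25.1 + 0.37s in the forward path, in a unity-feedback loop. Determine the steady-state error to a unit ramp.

The loop has one pole at the origin (type 1). Velocity error constant K_v = lim_{s→0} s·G_c(s)G(s) = 25.1·0.67/11 = 1.529.
Steady-state error to a unit ramp: e_ss = 1/K_v = 0.654.

0.654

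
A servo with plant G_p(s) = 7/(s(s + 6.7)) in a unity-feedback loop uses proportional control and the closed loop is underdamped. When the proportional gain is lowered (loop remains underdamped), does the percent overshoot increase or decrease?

ζ = 6.7/(2√(7K_p)) rises as K_p falls; higher damping means less overshoot.

decrease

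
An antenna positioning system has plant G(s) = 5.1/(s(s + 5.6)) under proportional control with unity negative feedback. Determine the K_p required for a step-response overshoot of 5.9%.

K_p = 3.43

From %OS = 100·exp(−πζ/√(1−ζ²)) = 5.9%, ζ = −ln(0.059)/√(π²+ln²(0.059)) = 0.6693.
Characteristic equation s² + 5.6s + 5.1K_p = 0 gives ζ = 5.6/(2√(5.1K_p)).
Setting ζ = 0.6693: √(5.1K_p) = 5.6/(2·0.6693) = 4.183, so K_p = 17.5/5.1 = 3.43.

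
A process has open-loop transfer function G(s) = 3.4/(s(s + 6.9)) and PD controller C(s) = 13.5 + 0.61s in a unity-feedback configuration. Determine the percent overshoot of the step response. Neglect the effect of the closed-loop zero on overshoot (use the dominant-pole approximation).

Forward path: (13.5 + 0.61s)·3.4/(s(s+6.9)). The closed-loop characteristic equation is s² + (6.9 + 3.4·0.61)s + 3.4·13.5 = 0.
That is s² + 8.974s + 45.9 = 0, so ω_n = 6.775 rad/s and ζ = 8.974/(2·6.775) = 0.6623.
%OS = 100·exp(−πζ/√(1−ζ²)) = 6.22%.

6.22%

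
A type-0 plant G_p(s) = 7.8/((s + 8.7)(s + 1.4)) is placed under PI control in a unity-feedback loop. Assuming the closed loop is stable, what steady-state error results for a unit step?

0

The PI controller's integrator makes the forward path type 1, so e_ss to a step is zero.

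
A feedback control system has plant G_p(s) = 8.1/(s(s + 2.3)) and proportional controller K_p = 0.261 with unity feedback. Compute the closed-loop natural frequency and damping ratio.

ω_n = 1.45 rad/s, ζ = 0.791

With unity feedback the closed-loop characteristic equation is s² + 2.3s + 0.261·8.1 = s² + 2.3s + 2.114 = 0.
Matching s² + 2ζω_n s + ω_n²: ω_n = √2.114 = 1.454 rad/s and 2ζω_n = 2.3, so ζ = 2.3/(2·1.454) = 0.791.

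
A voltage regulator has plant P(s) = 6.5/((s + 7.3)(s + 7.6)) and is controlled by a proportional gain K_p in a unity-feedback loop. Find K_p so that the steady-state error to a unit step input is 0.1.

For a type-0 loop with proportional control, e_ss = 1/(1 + K_p·P(0)).
P(0) = 0.1172. Require 1/(1 + K_p·0.1172) = 0.1, so 1 + 0.1172·K_p = 10.
K_p = (10 − 1)/0.1172 = 76.8.

K_p = 76.8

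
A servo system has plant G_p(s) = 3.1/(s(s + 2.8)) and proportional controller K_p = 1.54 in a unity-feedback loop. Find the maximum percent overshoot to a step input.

7.27%

From 1 + K_pG_p(s) = 0: s² + 2.8s + 4.774 = 0 ⇒ ω_n = 2.185, ζ = 0.6407.
%OS = 100·exp(−πζ/√(1−ζ²)) = 100·exp(−π·0.6407/√0.5894) = 7.27%.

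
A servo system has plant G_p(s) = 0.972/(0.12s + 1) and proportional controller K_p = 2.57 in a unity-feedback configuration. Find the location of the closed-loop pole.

s = -29.15

Closed loop: T(s) = K_p·G_p/(1+K_p·G_p) = 2.498/(0.12s + 1 + 2.498), with pole at s = −(1 + 2.498)/0.12 = −29.15.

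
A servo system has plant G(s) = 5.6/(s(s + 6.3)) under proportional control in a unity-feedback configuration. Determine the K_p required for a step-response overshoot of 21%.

From %OS = 100·exp(−πζ/√(1−ζ²)) = 21%, ζ = −ln(0.21)/√(π²+ln²(0.21)) = 0.4449.
Characteristic equation s² + 6.3s + 5.6K_p = 0 gives ζ = 6.3/(2√(5.6K_p)).
Setting ζ = 0.4449: √(5.6K_p) = 6.3/(2·0.4449) = 7.08, so K_p = 50.13/5.6 = 8.95.

K_p = 8.95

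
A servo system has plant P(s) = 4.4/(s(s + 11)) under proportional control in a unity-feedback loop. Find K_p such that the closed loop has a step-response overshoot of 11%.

K_p = 20.8

From %OS = 100·exp(−πζ/√(1−ζ²)) = 11%, ζ = −ln(0.11)/√(π²+ln²(0.11)) = 0.5749.
Characteristic equation s² + 11s + 4.4K_p = 0 gives ζ = 11/(2√(4.4K_p)).
Setting ζ = 0.5749: √(4.4K_p) = 11/(2·0.5749) = 9.567, so K_p = 91.53/4.4 = 20.8.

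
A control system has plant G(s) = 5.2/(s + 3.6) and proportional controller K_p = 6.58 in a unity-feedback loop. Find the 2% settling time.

T_s ≈ 0.106 s

Closed-loop transfer function: T(s) = K_p·G(s)/(1 + K_p·G(s)) = 34.22/(s + 3.6 + 34.22) = 34.22/(s + 37.82).
Time constant τ = 1/37.82 = 0.02644 s, so the 2% settling time is about 4τ = 0.106 s.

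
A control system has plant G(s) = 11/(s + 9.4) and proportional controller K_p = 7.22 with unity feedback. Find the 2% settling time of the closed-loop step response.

Closed-loop transfer function: T(s) = K_p·G(s)/(1 + K_p·G(s)) = 79.42/(s + 9.4 + 79.42) = 79.42/(s + 88.82).
Time constant τ = 1/88.82 = 0.01126 s, so the 2% settling time is about 4τ = 0.045 s.

T_s ≈ 0.045 s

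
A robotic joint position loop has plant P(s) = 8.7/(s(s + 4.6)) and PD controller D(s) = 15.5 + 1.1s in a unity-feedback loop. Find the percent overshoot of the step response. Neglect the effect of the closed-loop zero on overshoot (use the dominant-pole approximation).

Forward path: (15.5 + 1.1s)·8.7/(s(s+4.6)). The closed-loop characteristic equation is s² + (4.6 + 8.7·1.1)s + 8.7·15.5 = 0.
That is s² + 14.17s + 134.8 = 0, so ω_n = 11.61 rad/s and ζ = 14.17/(2·11.61) = 0.6101.
%OS = 100·exp(−πζ/√(1−ζ²)) = 8.9%.

8.9%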